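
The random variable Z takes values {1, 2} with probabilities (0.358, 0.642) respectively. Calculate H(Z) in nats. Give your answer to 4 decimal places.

0.6523 nats

H(Z) = −Σ p·ln p.
  −(0.358)·ln(0.358) = 0.36775
  −(0.642)·ln(0.642) = 0.28451
Sum: 0.36775 + 0.28451 = 0.6523 nats.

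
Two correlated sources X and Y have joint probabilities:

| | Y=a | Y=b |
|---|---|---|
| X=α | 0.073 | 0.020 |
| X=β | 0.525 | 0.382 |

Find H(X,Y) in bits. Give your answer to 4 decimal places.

H(X,Y) = −Σ p(x,y)·log₂ p(x,y) over all 4 cells.
  cell (α,a): −0.073·log₂0.073 = 0.27565
  cell (α,b): −0.020·log₂0.020 = 0.11288
  cell (β,a): −0.525·log₂0.525 = 0.48805
  cell (β,b): −0.382·log₂0.382 = 0.53035
Sum = 1.4069 bits.

1.4069 bits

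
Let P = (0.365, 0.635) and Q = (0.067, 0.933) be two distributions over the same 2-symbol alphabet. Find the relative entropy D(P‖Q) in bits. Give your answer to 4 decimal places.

D(P‖Q) = Σ p·log₂(p/q).
  0.365·log₂(0.365/0.067) = 0.89267
  0.635·log₂(0.635/0.933) = -0.35250
D(P‖Q) = 0.5402 bits.

0.5402 bits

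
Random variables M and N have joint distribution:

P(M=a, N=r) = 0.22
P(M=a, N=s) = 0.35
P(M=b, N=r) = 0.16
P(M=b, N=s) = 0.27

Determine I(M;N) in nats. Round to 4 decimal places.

0.0001 nats

Marginals: p(M) = (0.5700, 0.4300), p(N) = (0.3800, 0.6200).
I(M;N) = Σ p(x,y)·ln[p(x,y)/(p(x)p(y))].
  (a,r): 0.22·ln(1.0157) = 0.00343
  (a,s): 0.35·ln(0.9904) = -0.00338
  (b,r): 0.16·ln(0.9792) = -0.00336
  (b,s): 0.27·ln(1.0128) = 0.00342
Sum = 0.0001 nats.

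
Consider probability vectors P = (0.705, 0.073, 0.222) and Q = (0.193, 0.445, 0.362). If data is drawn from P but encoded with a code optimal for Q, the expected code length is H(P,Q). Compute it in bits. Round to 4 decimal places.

2.0839 bits

H(P,Q) = −Σ p·log₂ q.
  −0.705·log₂(0.193) = 1.67320
  −0.073·log₂(0.445) = 0.08527
  −0.222·log₂(0.362) = 0.32544
H(P,Q) = 2.0839 bits.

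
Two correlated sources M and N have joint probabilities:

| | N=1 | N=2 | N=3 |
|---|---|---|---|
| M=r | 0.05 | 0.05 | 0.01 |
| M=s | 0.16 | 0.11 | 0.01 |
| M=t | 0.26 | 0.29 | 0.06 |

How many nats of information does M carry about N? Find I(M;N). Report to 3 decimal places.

0.011 nats

Marginals: p(M) = (0.1100, 0.2800, 0.6100), p(N) = (0.4700, 0.4500, 0.0800).
I(M;N) = Σ p(x,y)·ln[p(x,y)/(p(x)p(y))].
  (r,1): 0.05·ln(0.9671) = -0.0017
  (r,2): 0.05·ln(1.0101) = 0.0005
  (r,3): 0.01·ln(1.1364) = 0.0013
  (s,1): 0.16·ln(1.2158) = 0.0313
  (s,2): 0.11·ln(0.8730) = -0.0149
  (s,3): 0.01·ln(0.4464) = -0.0081
  (t,1): 0.26·ln(0.9069) = -0.0254
  (t,2): 0.29·ln(1.0565) = 0.0159
  (t,3): 0.06·ln(1.2295) = 0.0124
Sum = 0.011 nats.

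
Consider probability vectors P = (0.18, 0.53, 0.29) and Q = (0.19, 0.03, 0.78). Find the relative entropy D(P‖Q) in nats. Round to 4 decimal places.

D(P‖Q) = Σ p·ln(p/q).
  0.18·ln(0.18/0.19) = -0.00973
  0.53·ln(0.53/0.03) = 1.52199
  0.29·ln(0.29/0.78) = -0.28693
D(P‖Q) = 1.2253 nats.

1.2253 nats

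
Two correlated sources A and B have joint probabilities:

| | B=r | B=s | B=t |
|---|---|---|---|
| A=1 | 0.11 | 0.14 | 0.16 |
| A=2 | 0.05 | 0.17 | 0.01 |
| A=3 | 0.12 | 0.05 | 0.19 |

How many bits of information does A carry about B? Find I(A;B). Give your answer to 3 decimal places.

Marginals: p(A) = (0.4100, 0.2300, 0.3600), p(B) = (0.2800, 0.3600, 0.3600).
I(A;B) = Σ p(x,y)·log₂[p(x,y)/(p(x)p(y))].
  (1,r): 0.11·log₂(0.9582) = -0.0068
  (1,s): 0.14·log₂(0.9485) = -0.0107
  (1,t): 0.16·log₂(1.0840) = 0.0186
  (2,r): 0.05·log₂(0.7764) = -0.0183
  (2,s): 0.17·log₂(2.0531) = 0.1764
  (2,t): 0.01·log₂(0.1208) = -0.0305
  (3,r): 0.12·log₂(1.1905) = 0.0302
  (3,s): 0.05·log₂(0.3858) = -0.0687
  (3,t): 0.19·log₂(1.4660) = 0.1049
Sum = 0.195 bits.

0.195 bits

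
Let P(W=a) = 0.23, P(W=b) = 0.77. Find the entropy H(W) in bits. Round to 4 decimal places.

H(W) = −Σ p·log₂ p.
  −(0.23)·log₂(0.23) = 0.48767
  −(0.77)·log₂(0.77) = 0.29034
Sum: 0.48767 + 0.29034 = 0.7780 bits.

0.7780 bits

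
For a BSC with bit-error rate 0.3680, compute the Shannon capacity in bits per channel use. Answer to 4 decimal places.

0.0509 bits

Binary symmetric channel: C = 1 − h₂(ε) where h₂ is the binary entropy function.
h₂(0.3680) = −0.3680·log₂0.3680 − 0.6320·log₂0.6320 = 0.9491.
C = 1 − 0.9491 = 0.0509 bits per channel use.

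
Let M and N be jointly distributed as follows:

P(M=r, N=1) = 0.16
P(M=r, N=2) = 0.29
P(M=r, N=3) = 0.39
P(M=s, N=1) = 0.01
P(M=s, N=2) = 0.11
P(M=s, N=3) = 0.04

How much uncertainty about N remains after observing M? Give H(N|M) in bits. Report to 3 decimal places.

Chain rule: H(N|M) = H(M,N) − H(M).
Marginals: p(M) = (0.8400, 0.1600), p(N) = (0.1700, 0.4000, 0.4300).
H(M,N) = 2.0732 bits; H(M) = 0.6343 bits.
H(N|M) = 2.0732 − 0.6343 = 1.439 bits.

1.439 bits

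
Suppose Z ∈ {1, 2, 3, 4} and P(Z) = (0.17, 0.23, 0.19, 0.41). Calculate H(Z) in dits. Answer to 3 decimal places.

H(Z) = −Σ p·log₁₀ p.
  −(0.17)·log₁₀(0.17) = 0.1308
  −(0.23)·log₁₀(0.23) = 0.1468
  −(0.19)·log₁₀(0.19) = 0.1370
  −(0.41)·log₁₀(0.41) = 0.1588
Sum: 0.1308 + 0.1468 + 0.1370 + 0.1588 = 0.573 dits.

0.573 dits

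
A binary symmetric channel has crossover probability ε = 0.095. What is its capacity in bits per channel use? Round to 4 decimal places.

Binary symmetric channel: C = 1 − h₂(ε) where h₂ is the binary entropy function.
h₂(0.095) = −0.095·log₂0.095 − 0.905·log₂0.905 = 0.4529.
C = 1 − 0.4529 = 0.5471 bits per channel use.

0.5471 bits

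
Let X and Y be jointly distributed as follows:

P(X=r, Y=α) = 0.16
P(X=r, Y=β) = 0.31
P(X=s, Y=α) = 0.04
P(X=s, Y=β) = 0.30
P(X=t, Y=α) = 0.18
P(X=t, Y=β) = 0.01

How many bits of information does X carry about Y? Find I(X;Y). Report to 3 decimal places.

Marginals: p(X) = (0.4700, 0.3400, 0.1900), p(Y) = (0.3800, 0.6200).
I(X;Y) = Σ p(x,y)·log₂[p(x,y)/(p(x)p(y))].
  (r,α): 0.16·log₂(0.8959) = -0.0254
  (r,β): 0.31·log₂(1.0638) = 0.0277
  (s,α): 0.04·log₂(0.3096) = -0.0677
  (s,β): 0.30·log₂(1.4231) = 0.1527
  (t,α): 0.18·log₂(2.4931) = 0.2372
  (t,β): 0.01·log₂(0.0849) = -0.0356
Sum = 0.289 bits.

0.289 bits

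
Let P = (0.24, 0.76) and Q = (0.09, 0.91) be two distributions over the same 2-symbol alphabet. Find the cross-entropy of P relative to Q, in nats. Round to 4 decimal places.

H(P,Q) = −Σ p·ln q.
  −0.24·ln(0.09) = 0.57791
  −0.76·ln(0.91) = 0.07168
H(P,Q) = 0.6496 nats.

0.6496 nats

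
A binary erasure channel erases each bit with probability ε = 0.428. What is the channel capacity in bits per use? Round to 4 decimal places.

Binary erasure channel: capacity C = 1 − ε.
C = 1 − 0.428 = 0.5720 bits per channel use.

0.5720 bits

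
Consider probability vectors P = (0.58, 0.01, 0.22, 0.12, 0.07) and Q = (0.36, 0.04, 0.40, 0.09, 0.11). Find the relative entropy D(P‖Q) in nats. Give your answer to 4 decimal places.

0.1341 nats

D(P‖Q) = Σ p·ln(p/q).
  0.58·ln(0.58/0.36) = 0.27662
  0.01·ln(0.01/0.04) = -0.01386
  0.22·ln(0.22/0.40) = -0.13152
  0.12·ln(0.12/0.09) = 0.03452
  0.07·ln(0.07/0.11) = -0.03164
D(P‖Q) = 0.1341 nats.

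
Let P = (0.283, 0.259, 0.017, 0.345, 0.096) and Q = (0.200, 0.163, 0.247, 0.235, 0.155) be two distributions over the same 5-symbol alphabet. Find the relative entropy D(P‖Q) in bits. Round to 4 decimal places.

D(P‖Q) = Σ p·log₂(p/q).
  0.283·log₂(0.283/0.200) = 0.14173
  0.259·log₂(0.259/0.163) = 0.17303
  0.017·log₂(0.017/0.247) = -0.06564
  0.345·log₂(0.345/0.235) = 0.19111
  0.096·log₂(0.096/0.155) = -0.06635
D(P‖Q) = 0.3739 bits.

0.3739 bits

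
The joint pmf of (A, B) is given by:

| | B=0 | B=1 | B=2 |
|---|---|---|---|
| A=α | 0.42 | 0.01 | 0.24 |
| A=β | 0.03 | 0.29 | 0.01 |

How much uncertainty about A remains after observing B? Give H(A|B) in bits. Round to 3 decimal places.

Chain rule: H(A|B) = H(A,B) − H(B).
Marginals: p(A) = (0.6700, 0.3300), p(B) = (0.4500, 0.3000, 0.2500).
H(A,B) = 1.8223 bits; H(B) = 1.5395 bits.
H(A|B) = 1.8223 − 1.5395 = 0.283 bits.

0.283 bits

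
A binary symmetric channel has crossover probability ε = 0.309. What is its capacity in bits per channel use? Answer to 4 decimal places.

0.1080 bits

Binary symmetric channel: C = 1 − h₂(ε) where h₂ is the binary entropy function.
h₂(0.309) = −0.309·log₂0.309 − 0.691·log₂0.691 = 0.8920.
C = 1 − 0.8920 = 0.1080 bits per channel use.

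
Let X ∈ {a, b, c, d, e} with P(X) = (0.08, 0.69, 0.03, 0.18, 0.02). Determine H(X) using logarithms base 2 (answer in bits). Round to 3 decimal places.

1.371 bits

H(X) = −Σ p·log₂ p.
  −(0.08)·log₂(0.08) = 0.2915
  −(0.69)·log₂(0.69) = 0.3694
  −(0.03)·log₂(0.03) = 0.1518
  −(0.18)·log₂(0.18) = 0.4453
  −(0.02)·log₂(0.02) = 0.1129
Sum: 0.2915 + 0.3694 + 0.1518 + 0.4453 + 0.1129 = 1.371 bits.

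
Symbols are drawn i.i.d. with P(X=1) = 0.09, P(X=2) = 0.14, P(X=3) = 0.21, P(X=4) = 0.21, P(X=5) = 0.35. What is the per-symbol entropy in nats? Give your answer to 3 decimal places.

H(X) = −Σ p·ln p.
  −(0.09)·ln(0.09) = 0.2167
  −(0.14)·ln(0.14) = 0.2753
  −(0.21)·ln(0.21) = 0.3277
  −(0.21)·ln(0.21) = 0.3277
  −(0.35)·ln(0.35) = 0.3674
Sum: 0.2167 + 0.2753 + 0.3277 + 0.3277 + 0.3674 = 1.515 nats.

1.515 nats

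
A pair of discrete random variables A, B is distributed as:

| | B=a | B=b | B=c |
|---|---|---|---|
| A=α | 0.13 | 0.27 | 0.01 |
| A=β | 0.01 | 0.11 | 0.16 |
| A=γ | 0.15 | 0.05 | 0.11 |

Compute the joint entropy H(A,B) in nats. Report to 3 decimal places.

1.924 nats

H(A,B) = −Σ p(x,y)·ln p(x,y) over all 9 cells.
  cell (α,a): −0.13·ln0.13 = 0.2652
  cell (α,b): −0.27·ln0.27 = 0.3535
  cell (α,c): −0.01·ln0.01 = 0.0461
  cell (β,a): −0.01·ln0.01 = 0.0461
  cell (β,b): −0.11·ln0.11 = 0.2428
  cell (β,c): −0.16·ln0.16 = 0.2932
  cell (γ,a): −0.15·ln0.15 = 0.2846
  cell (γ,b): −0.05·ln0.05 = 0.1498
  cell (γ,c): −0.11·ln0.11 = 0.2428
Sum = 1.924 nats.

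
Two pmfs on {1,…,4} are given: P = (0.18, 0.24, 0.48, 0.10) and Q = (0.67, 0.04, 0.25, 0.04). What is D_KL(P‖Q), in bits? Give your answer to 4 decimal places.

D(P‖Q) = Σ p·log₂(p/q).
  0.18·log₂(0.18/0.67) = -0.34131
  0.24·log₂(0.24/0.04) = 0.62039
  0.48·log₂(0.48/0.25) = 0.45173
  0.10·log₂(0.10/0.04) = 0.13219
D(P‖Q) = 0.8630 bits.

0.8630 bits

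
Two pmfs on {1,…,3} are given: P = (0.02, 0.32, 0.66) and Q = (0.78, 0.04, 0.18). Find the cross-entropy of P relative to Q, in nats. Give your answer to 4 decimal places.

H(P,Q) = −Σ p·ln q.
  −0.02·ln(0.78) = 0.00497
  −0.32·ln(0.04) = 1.03004
  −0.66·ln(0.18) = 1.13177
H(P,Q) = 2.1668 nats.

2.1668 nats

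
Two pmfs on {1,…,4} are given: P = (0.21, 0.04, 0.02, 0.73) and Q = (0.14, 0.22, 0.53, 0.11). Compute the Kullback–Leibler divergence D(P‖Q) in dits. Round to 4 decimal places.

D(P‖Q) = Σ p·log₁₀(p/q).
  0.21·log₁₀(0.21/0.14) = 0.03698
  0.04·log₁₀(0.04/0.22) = -0.02961
  0.02·log₁₀(0.02/0.53) = -0.02846
  0.73·log₁₀(0.73/0.11) = 0.60001
D(P‖Q) = 0.5789 dits.

0.5789 dits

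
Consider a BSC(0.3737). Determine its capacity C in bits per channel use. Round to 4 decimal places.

Binary symmetric channel: C = 1 − h₂(ε) where h₂ is the binary entropy function.
h₂(0.3737) = −0.3737·log₂0.3737 − 0.6263·log₂0.6263 = 0.9535.
C = 1 − 0.9535 = 0.0465 bits per channel use.

0.0465 bits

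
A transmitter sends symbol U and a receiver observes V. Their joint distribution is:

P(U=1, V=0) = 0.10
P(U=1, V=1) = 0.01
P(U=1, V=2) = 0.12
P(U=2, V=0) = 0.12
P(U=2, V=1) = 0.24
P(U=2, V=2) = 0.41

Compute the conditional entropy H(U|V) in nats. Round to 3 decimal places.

Chain rule: H(U|V) = H(U,V) − H(V).
Marginals: p(U) = (0.2300, 0.7700), p(V) = (0.2200, 0.2500, 0.5300).
H(U,V) = 1.4932 nats; H(V) = 1.0162 nats.
H(U|V) = 1.4932 − 1.0162 = 0.477 nats.

0.477 nats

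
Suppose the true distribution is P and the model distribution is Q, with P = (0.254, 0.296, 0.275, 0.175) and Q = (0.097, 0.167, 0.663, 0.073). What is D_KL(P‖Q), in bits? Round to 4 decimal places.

D(P‖Q) = Σ p·log₂(p/q).
  0.254·log₂(0.254/0.097) = 0.35275
  0.296·log₂(0.296/0.167) = 0.24442
  0.275·log₂(0.275/0.663) = -0.34913
  0.175·log₂(0.175/0.073) = 0.22074
D(P‖Q) = 0.4688 bits.

0.4688 bits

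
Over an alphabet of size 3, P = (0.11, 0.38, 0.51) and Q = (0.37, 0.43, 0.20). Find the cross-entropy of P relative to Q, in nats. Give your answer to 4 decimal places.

1.2509 nats

H(P,Q) = −Σ p·ln q.
  −0.11·ln(0.37) = 0.10937
  −0.38·ln(0.43) = 0.32071
  −0.51·ln(0.20) = 0.82081
H(P,Q) = 1.2509 nats.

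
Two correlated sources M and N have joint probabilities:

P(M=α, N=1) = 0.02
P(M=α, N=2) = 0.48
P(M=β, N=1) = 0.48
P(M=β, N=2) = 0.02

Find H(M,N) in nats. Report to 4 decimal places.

0.8611 nats

H(M,N) = −Σ p(x,y)·ln p(x,y) over all 4 cells.
  cell (α,1): −0.02·ln0.02 = 0.07824
  cell (α,2): −0.48·ln0.48 = 0.35231
  cell (β,1): −0.48·ln0.48 = 0.35231
  cell (β,2): −0.02·ln0.02 = 0.07824
Sum = 0.8611 nats.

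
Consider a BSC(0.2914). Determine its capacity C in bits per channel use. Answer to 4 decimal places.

0.1295 bits

Binary symmetric channel: C = 1 − h₂(ε) where h₂ is the binary entropy function.
h₂(0.2914) = −0.2914·log₂0.2914 − 0.7086·log₂0.7086 = 0.8705.
C = 1 − 0.8705 = 0.1295 bits per channel use.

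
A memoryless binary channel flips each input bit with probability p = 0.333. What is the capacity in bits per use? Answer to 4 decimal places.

Binary symmetric channel: C = 1 − h₂(ε) where h₂ is the binary entropy function.
h₂(0.333) = −0.333·log₂0.333 − 0.667·log₂0.667 = 0.9180.
C = 1 − 0.9180 = 0.0820 bits per channel use.

0.0820 bits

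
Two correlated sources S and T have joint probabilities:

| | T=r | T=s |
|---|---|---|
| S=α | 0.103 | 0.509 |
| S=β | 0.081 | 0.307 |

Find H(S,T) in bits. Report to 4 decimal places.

1.6504 bits

H(S,T) = −Σ p(x,y)·log₂ p(x,y) over all 4 cells.
  cell (α,r): −0.103·log₂0.103 = 0.33777
  cell (α,s): −0.509·log₂0.509 = 0.49590
  cell (β,r): −0.081·log₂0.081 = 0.29370
  cell (β,s): −0.307·log₂0.307 = 0.52303
Sum = 1.6504 bits.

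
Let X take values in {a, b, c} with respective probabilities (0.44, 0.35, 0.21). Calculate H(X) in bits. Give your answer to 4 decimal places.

H(X) = −Σ p·log₂ p.
  −(0.44)·log₂(0.44) = 0.52115
  −(0.35)·log₂(0.35) = 0.53010
  −(0.21)·log₂(0.21) = 0.47282
Sum: 0.52115 + 0.53010 + 0.47282 = 1.5241 bits.

1.5241 bits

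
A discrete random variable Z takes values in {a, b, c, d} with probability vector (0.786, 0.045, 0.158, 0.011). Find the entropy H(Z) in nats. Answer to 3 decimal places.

H(Z) = −Σ p·ln p.
  −(0.786)·ln(0.786) = 0.1893
  −(0.045)·ln(0.045) = 0.1395
  −(0.158)·ln(0.158) = 0.2915
  −(0.011)·ln(0.011) = 0.0496
Sum: 0.1893 + 0.1395 + 0.2915 + 0.0496 = 0.670 nats.

0.670 nats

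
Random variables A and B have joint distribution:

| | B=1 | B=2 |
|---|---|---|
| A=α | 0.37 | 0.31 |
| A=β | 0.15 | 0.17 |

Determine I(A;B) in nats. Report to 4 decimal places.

Marginals: p(A) = (0.6800, 0.3200), p(B) = (0.5200, 0.4800).
I(A;B) = H(A) + H(B) − H(A,B).
H(A) = 0.6269, H(B) = 0.6923, H(A,B) = 1.3167.
I(A;B) = 0.6269 + 0.6923 − 1.3167 = 0.0025 nats.

0.0025 nats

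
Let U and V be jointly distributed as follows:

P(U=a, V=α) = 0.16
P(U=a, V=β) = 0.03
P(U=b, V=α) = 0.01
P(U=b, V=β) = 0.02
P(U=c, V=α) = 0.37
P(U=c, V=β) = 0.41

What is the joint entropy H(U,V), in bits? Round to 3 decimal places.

H(U,V) = −Σ p(x,y)·log₂ p(x,y) over all 6 cells.
  cell (a,α): −0.16·log₂0.16 = 0.4230
  cell (a,β): −0.03·log₂0.03 = 0.1518
  cell (b,α): −0.01·log₂0.01 = 0.0664
  cell (b,β): −0.02·log₂0.02 = 0.1129
  cell (c,α): −0.37·log₂0.37 = 0.5307
  cell (c,β): −0.41·log₂0.41 = 0.5274
Sum = 1.812 bits.

1.812 bits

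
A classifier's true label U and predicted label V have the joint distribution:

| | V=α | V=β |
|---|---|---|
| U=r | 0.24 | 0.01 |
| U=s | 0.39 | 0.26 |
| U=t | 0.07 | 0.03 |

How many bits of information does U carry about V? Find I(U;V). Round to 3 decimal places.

Marginals: p(U) = (0.2500, 0.6500, 0.1000), p(V) = (0.7000, 0.3000).
I(U;V) = Σ p(x,y)·log₂[p(x,y)/(p(x)p(y))].
  (r,α): 0.24·log₂(1.3714) = 0.1094
  (r,β): 0.01·log₂(0.1333) = -0.0291
  (s,α): 0.39·log₂(0.8571) = -0.0867
  (s,β): 0.26·log₂(1.3333) = 0.1079
  (t,α): 0.07·log₂(1.0000) = 0.0000
  (t,β): 0.03·log₂(1.0000) = 0.0000
Sum = 0.101 bits.

0.101 bits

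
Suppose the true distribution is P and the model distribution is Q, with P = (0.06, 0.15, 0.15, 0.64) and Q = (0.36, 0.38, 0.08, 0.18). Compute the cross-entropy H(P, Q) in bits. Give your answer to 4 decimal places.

2.4277 bits

H(P,Q) = −Σ p·log₂ q.
  −0.06·log₂(0.36) = 0.08844
  −0.15·log₂(0.38) = 0.20939
  −0.15·log₂(0.08) = 0.54658
  −0.64·log₂(0.18) = 1.58332
H(P,Q) = 2.4277 bits.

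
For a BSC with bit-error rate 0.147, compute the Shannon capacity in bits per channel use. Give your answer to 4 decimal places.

Binary symmetric channel: C = 1 − h₂(ε) where h₂ is the binary entropy function.
h₂(0.147) = −0.147·log₂0.147 − 0.853·log₂0.853 = 0.6023.
C = 1 − 0.6023 = 0.3977 bits per channel use.

0.3977 bits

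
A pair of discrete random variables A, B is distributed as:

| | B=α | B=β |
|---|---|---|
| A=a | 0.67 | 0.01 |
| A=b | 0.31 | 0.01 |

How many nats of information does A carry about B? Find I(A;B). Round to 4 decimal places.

0.0014 nats

Marginals: p(A) = (0.6800, 0.3200), p(B) = (0.9800, 0.0200).
I(A;B) = H(A) + H(B) − H(A,B).
H(A) = 0.6269, H(B) = 0.0980, H(A,B) = 0.7235.
I(A;B) = 0.6269 + 0.0980 − 0.7235 = 0.0014 nats.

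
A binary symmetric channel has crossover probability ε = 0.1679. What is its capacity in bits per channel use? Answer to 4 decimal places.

Binary symmetric channel: C = 1 − h₂(ε) where h₂ is the binary entropy function.
h₂(0.1679) = −0.1679·log₂0.1679 − 0.8321·log₂0.8321 = 0.6529.
C = 1 − 0.6529 = 0.3471 bits per channel use.

0.3471 bits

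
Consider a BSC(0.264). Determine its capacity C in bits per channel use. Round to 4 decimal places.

Binary symmetric channel: C = 1 − h₂(ε) where h₂ is the binary entropy function.
h₂(0.264) = −0.264·log₂0.264 − 0.736·log₂0.736 = 0.8327.
C = 1 − 0.8327 = 0.1673 bits per channel use.

0.1673 bits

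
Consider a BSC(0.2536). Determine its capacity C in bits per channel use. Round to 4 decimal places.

Binary symmetric channel: C = 1 − h₂(ε) where h₂ is the binary entropy function.
h₂(0.2536) = −0.2536·log₂0.2536 − 0.7464·log₂0.7464 = 0.8169.
C = 1 − 0.8169 = 0.1831 bits per channel use.

0.1831 bits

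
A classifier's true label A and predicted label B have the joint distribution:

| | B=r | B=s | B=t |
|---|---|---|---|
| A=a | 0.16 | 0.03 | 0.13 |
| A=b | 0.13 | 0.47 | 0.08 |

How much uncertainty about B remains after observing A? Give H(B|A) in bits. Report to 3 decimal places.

Chain rule: H(B|A) = H(A,B) − H(A).
Marginals: p(A) = (0.3200, 0.6800), p(B) = (0.2900, 0.5000, 0.2100).
H(A,B) = 2.1435 bits; H(A) = 0.9044 bits.
H(B|A) = 2.1435 − 0.9044 = 1.239 bits.

1.239 bits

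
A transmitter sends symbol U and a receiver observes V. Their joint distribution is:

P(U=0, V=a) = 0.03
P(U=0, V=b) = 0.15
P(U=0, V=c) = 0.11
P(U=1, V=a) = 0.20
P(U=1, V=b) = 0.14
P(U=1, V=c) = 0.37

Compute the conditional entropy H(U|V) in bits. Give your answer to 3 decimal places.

Chain rule: H(U|V) = H(U,V) − H(V).
Marginals: p(U) = (0.2900, 0.7100), p(V) = (0.2300, 0.2900, 0.4800).
H(U,V) = 2.3048 bits; H(V) = 1.5138 bits.
H(U|V) = 2.3048 − 1.5138 = 0.791 bits.

0.791 bits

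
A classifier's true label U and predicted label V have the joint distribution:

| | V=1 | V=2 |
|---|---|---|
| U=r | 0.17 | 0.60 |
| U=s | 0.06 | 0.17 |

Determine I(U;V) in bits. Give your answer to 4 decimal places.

0.0011 bits

Marginals: p(U) = (0.7700, 0.2300), p(V) = (0.2300, 0.7700).
I(U;V) = Σ p(x,y)·log₂[p(x,y)/(p(x)p(y))].
  (r,1): 0.17·log₂(0.9599) = -0.01004
  (r,2): 0.60·log₂(1.0120) = 0.01030
  (s,1): 0.06·log₂(1.1342) = 0.01090
  (s,2): 0.17·log₂(0.9599) = -0.01004
Sum = 0.0011 bits.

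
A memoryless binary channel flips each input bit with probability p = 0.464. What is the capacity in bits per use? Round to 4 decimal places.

Binary symmetric channel: C = 1 − h₂(ε) where h₂ is the binary entropy function.
h₂(0.464) = −0.464·log₂0.464 − 0.536·log₂0.536 = 0.9963.
C = 1 − 0.9963 = 0.0037 bits per channel use.

0.0037 bits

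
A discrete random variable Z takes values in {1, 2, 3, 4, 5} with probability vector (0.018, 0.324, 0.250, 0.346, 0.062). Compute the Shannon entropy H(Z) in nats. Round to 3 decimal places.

1.324 nats

H(Z) = −Σ p·ln p.
  −(0.018)·ln(0.018) = 0.0723
  −(0.324)·ln(0.324) = 0.3652
  −(0.250)·ln(0.250) = 0.3466
  −(0.346)·ln(0.346) = 0.3672
  −(0.062)·ln(0.062) = 0.1724
Sum: 0.0723 + 0.3652 + 0.3466 + 0.3672 + 0.1724 = 1.324 nats.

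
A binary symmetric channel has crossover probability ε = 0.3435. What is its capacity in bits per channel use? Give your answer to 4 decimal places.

Binary symmetric channel: C = 1 − h₂(ε) where h₂ is the binary entropy function.
h₂(0.3435) = −0.3435·log₂0.3435 − 0.6565·log₂0.6565 = 0.9281.
C = 1 − 0.9281 = 0.0719 bits per channel use.

0.0719 bits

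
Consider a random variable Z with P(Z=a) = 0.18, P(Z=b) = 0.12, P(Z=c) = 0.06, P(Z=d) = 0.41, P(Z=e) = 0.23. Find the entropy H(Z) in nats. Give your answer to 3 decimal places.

H(Z) = −Σ p·ln p.
  −(0.18)·ln(0.18) = 0.3087
  −(0.12)·ln(0.12) = 0.2544
  −(0.06)·ln(0.06) = 0.1688
  −(0.41)·ln(0.41) = 0.3656
  −(0.23)·ln(0.23) = 0.3380
Sum: 0.3087 + 0.2544 + 0.1688 + 0.3656 + 0.3380 = 1.435 nats.

1.435 nats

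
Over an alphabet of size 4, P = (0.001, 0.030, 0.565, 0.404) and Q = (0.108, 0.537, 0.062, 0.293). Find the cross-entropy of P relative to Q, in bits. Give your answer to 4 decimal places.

3.0122 bits

H(P,Q) = −Σ p·log₂ q.
  −0.001·log₂(0.108) = 0.00321
  −0.030·log₂(0.537) = 0.02691
  −0.565·log₂(0.062) = 2.26655
  −0.404·log₂(0.293) = 0.71550
H(P,Q) = 3.0122 bits.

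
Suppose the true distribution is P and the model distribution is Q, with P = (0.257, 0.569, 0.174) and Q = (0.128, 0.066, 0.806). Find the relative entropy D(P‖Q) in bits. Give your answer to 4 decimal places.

D(P‖Q) = Σ p·log₂(p/q).
  0.257·log₂(0.257/0.128) = 0.25845
  0.569·log₂(0.569/0.066) = 1.76839
  0.174·log₂(0.174/0.806) = -0.38483
D(P‖Q) = 1.6420 bits.

1.6420 bits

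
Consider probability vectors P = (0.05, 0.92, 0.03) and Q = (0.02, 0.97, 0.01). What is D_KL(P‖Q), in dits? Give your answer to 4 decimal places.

0.0131 dits

D(P‖Q) = Σ p·log₁₀(p/q).
  0.05·log₁₀(0.05/0.02) = 0.01990
  0.92·log₁₀(0.92/0.97) = -0.02115
  0.03·log₁₀(0.03/0.01) = 0.01431
D(P‖Q) = 0.0131 dits.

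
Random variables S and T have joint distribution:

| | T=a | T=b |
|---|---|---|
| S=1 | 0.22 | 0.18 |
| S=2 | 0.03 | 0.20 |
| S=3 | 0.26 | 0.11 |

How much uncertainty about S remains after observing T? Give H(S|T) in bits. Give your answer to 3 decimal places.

Chain rule: H(S|T) = H(S,T) − H(T).
Marginals: p(S) = (0.4000, 0.2300, 0.3700), p(T) = (0.5100, 0.4900).
H(S,T) = 2.3976 bits; H(T) = 0.9997 bits.
H(S|T) = 2.3976 − 0.9997 = 1.398 bits.

1.398 bits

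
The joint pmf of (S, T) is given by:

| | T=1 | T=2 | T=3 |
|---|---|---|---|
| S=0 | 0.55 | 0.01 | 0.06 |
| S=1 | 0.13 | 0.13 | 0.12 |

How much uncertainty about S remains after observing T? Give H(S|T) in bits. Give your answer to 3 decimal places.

0.696 bits

Marginals: p(S) = (0.6200, 0.3800), p(T) = (0.6800, 0.1400, 0.1800).
H(S|T) = Σ p(T) · H(S|T=·).
  T=1: p=0.6800, H(S|T=1) = 0.7039
  T=2: p=0.1400, H(S|T=2) = 0.3712
  T=3: p=0.1800, H(S|T=3) = 0.9183
Weighted sum = 0.696 bits.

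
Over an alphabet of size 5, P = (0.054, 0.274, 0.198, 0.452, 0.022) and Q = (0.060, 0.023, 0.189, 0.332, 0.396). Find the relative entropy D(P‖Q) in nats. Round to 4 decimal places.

0.7583 nats

D(P‖Q) = Σ p·ln(p/q).
  0.054·ln(0.054/0.060) = -0.00569
  0.274·ln(0.274/0.023) = 0.67887
  0.198·ln(0.198/0.189) = 0.00921
  0.452·ln(0.452/0.332) = 0.13946
  0.022·ln(0.022/0.396) = -0.06359
D(P‖Q) = 0.7583 nats.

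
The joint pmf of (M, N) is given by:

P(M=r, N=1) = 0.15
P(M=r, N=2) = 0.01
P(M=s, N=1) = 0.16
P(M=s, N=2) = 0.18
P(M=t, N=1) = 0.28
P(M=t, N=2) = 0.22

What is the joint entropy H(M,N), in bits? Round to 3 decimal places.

2.340 bits

H(M,N) = −Σ p(x,y)·log₂ p(x,y) over all 6 cells.
  cell (r,1): −0.15·log₂0.15 = 0.4105
  cell (r,2): −0.01·log₂0.01 = 0.0664
  cell (s,1): −0.16·log₂0.16 = 0.4230
  cell (s,2): −0.18·log₂0.18 = 0.4453
  cell (t,1): −0.28·log₂0.28 = 0.5142
  cell (t,2): −0.22·log₂0.22 = 0.4806
Sum = 2.340 bits.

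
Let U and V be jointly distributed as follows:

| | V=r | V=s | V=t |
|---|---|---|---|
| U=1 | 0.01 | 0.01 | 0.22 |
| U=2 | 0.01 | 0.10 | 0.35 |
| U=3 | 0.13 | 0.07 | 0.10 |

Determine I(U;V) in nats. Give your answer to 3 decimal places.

Marginals: p(U) = (0.2400, 0.4600, 0.3000), p(V) = (0.1500, 0.1800, 0.6700).
I(U;V) = H(U) + H(V) − H(U,V).
H(U) = 1.0609, H(V) = 0.8616, H(U,V) = 1.7506.
I(U;V) = 1.0609 + 0.8616 − 1.7506 = 0.172 nats.

0.172 nats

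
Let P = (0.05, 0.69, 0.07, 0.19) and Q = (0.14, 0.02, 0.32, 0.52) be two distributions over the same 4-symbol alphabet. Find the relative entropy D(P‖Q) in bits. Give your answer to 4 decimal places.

D(P‖Q) = Σ p·log₂(p/q).
  0.05·log₂(0.05/0.14) = -0.07427
  0.69·log₂(0.69/0.02) = 3.52488
  0.07·log₂(0.07/0.32) = -0.15349
  0.19·log₂(0.19/0.52) = -0.27598
D(P‖Q) = 3.0211 bits.

3.0211 bits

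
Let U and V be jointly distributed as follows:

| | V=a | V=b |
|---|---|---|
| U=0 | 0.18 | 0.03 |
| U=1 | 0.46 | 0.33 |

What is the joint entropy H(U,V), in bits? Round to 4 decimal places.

1.6402 bits

H(U,V) = −Σ p(x,y)·log₂ p(x,y) over all 4 cells.
  cell (0,a): −0.18·log₂0.18 = 0.44531
  cell (0,b): −0.03·log₂0.03 = 0.15177
  cell (1,a): −0.46·log₂0.46 = 0.51534
  cell (1,b): −0.33·log₂0.33 = 0.52782
Sum = 1.6402 bits.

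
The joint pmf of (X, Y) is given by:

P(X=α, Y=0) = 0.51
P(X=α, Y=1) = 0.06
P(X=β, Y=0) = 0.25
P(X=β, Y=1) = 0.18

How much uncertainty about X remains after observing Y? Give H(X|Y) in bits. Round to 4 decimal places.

Marginals: p(X) = (0.5700, 0.4300), p(Y) = (0.7600, 0.2400).
H(X|Y) = Σ p(Y) · H(X|Y=·).
  Y=0: p=0.7600, H(X|Y=0) = 0.9138
  Y=1: p=0.2400, H(X|Y=1) = 0.8113
Weighted sum = 0.8892 bits.

0.8892 bits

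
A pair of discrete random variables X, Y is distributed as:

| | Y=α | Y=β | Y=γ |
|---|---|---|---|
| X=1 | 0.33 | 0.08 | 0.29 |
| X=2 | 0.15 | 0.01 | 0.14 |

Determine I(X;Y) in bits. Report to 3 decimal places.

0.014 bits

Marginals: p(X) = (0.7000, 0.3000), p(Y) = (0.4800, 0.0900, 0.4300).
I(X;Y) = Σ p(x,y)·log₂[p(x,y)/(p(x)p(y))].
  (1,α): 0.33·log₂(0.9821) = -0.0086
  (1,β): 0.08·log₂(1.2698) = 0.0276
  (1,γ): 0.29·log₂(0.9635) = -0.0156
  (2,α): 0.15·log₂(1.0417) = 0.0088
  (2,β): 0.01·log₂(0.3704) = -0.0143
  (2,γ): 0.14·log₂(1.0853) = 0.0165
Sum = 0.014 bits.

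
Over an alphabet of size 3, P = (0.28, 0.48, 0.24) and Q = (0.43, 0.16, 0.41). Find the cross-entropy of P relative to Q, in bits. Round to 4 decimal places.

H(P,Q) = −Σ p·log₂ q.
  −0.28·log₂(0.43) = 0.34093
  −0.48·log₂(0.16) = 1.26905
  −0.24·log₂(0.41) = 0.30871
H(P,Q) = 1.9187 bits.

1.9187 bits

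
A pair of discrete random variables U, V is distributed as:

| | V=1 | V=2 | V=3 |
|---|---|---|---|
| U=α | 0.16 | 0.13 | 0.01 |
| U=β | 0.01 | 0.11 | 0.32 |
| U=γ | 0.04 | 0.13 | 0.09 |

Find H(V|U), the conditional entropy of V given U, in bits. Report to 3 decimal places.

1.148 bits

Marginals: p(U) = (0.3000, 0.4400, 0.2600), p(V) = (0.2100, 0.3700, 0.4200).
H(V|U) = Σ p(U) · H(V|U=·).
  U=α: p=0.3000, H(V|U=α) = 1.1700
  U=β: p=0.4400, H(V|U=β) = 0.9582
  U=γ: p=0.2600, H(V|U=γ) = 1.4452
Weighted sum = 1.148 bits.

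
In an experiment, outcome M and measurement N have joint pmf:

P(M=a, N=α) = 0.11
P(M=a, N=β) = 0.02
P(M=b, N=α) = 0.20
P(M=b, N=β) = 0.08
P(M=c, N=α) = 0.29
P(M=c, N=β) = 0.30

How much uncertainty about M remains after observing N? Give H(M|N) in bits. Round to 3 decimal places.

Chain rule: H(M|N) = H(M,N) − H(N).
Marginals: p(M) = (0.1300, 0.2800, 0.5900), p(N) = (0.6000, 0.4000).
H(M,N) = 2.2581 bits; H(N) = 0.9710 bits.
H(M|N) = 2.2581 − 0.9710 = 1.287 bits.

1.287 bits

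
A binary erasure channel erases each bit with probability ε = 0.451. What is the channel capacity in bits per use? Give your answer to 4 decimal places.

0.5490 bits

Binary erasure channel: capacity C = 1 − ε.
C = 1 − 0.451 = 0.5490 bits per channel use.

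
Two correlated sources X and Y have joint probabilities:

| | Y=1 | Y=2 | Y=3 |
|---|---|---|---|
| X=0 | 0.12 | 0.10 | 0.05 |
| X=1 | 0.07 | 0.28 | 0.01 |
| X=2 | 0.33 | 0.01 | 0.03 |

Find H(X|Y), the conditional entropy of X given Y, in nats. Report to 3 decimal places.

0.816 nats

Chain rule: H(X|Y) = H(X,Y) − H(Y).
Marginals: p(X) = (0.2700, 0.3600, 0.3700), p(Y) = (0.5200, 0.3900, 0.0900).
H(X,Y) = 1.7402 nats; H(Y) = 0.9240 nats.
H(X|Y) = 1.7402 − 0.9240 = 0.816 nats.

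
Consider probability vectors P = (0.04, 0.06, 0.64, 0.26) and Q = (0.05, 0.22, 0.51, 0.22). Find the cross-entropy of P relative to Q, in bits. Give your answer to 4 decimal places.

H(P,Q) = −Σ p·log₂ q.
  −0.04·log₂(0.05) = 0.17288
  −0.06·log₂(0.22) = 0.13107
  −0.64·log₂(0.51) = 0.62172
  −0.26·log₂(0.22) = 0.56795
H(P,Q) = 1.4936 bits.

1.4936 bits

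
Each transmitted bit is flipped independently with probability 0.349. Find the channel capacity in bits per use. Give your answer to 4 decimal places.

Binary symmetric channel: C = 1 − h₂(ε) where h₂ is the binary entropy function.
h₂(0.349) = −0.349·log₂0.349 − 0.651·log₂0.651 = 0.9332.
C = 1 − 0.9332 = 0.0668 bits per channel use.

0.0668 bits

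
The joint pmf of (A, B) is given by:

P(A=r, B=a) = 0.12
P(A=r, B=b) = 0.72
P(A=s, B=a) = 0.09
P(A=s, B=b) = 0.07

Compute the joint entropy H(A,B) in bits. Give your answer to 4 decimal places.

1.2895 bits

H(A,B) = −Σ p(x,y)·log₂ p(x,y) over all 4 cells.
  cell (r,a): −0.12·log₂0.12 = 0.36707
  cell (r,b): −0.72·log₂0.72 = 0.34123
  cell (s,a): −0.09·log₂0.09 = 0.31265
  cell (s,b): −0.07·log₂0.07 = 0.26856
Sum = 1.2895 bits.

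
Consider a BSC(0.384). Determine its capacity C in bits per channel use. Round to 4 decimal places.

0.0392 bits

Binary symmetric channel: C = 1 − h₂(ε) where h₂ is the binary entropy function.
h₂(0.384) = −0.384·log₂0.384 − 0.616·log₂0.616 = 0.9608.
C = 1 − 0.9608 = 0.0392 bits per channel use.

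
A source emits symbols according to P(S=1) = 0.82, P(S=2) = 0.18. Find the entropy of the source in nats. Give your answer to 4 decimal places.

0.4714 nats

H(S) = −Σ p·ln p.
  −(0.82)·ln(0.82) = 0.16273
  −(0.18)·ln(0.18) = 0.30866
Sum: 0.16273 + 0.30866 = 0.4714 nats.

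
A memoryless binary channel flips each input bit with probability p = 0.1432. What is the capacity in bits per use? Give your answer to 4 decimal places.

Binary symmetric channel: C = 1 − h₂(ε) where h₂ is the binary entropy function.
h₂(0.1432) = −0.1432·log₂0.1432 − 0.8568·log₂0.8568 = 0.5926.
C = 1 − 0.5926 = 0.4074 bits per channel use.

0.4074 bits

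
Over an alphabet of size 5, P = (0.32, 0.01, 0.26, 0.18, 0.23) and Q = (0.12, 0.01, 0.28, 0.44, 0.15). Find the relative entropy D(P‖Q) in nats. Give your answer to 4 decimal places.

D(P‖Q) = Σ p·ln(p/q).
  0.32·ln(0.32/0.12) = 0.31387
  0.01·ln(0.01/0.01) = 0.00000
  0.26·ln(0.26/0.28) = -0.01927
  0.18·ln(0.18/0.44) = -0.16089
  0.23·ln(0.23/0.15) = 0.09831
D(P‖Q) = 0.2320 nats.

0.2320 nats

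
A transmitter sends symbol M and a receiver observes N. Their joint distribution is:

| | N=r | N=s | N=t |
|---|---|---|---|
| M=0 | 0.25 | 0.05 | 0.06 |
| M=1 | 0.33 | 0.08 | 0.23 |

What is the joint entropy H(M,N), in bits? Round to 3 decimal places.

H(M,N) = −Σ p(x,y)·log₂ p(x,y) over all 6 cells.
  cell (0,r): −0.25·log₂0.25 = 0.5000
  cell (0,s): −0.05·log₂0.05 = 0.2161
  cell (0,t): −0.06·log₂0.06 = 0.2435
  cell (1,r): −0.33·log₂0.33 = 0.5278
  cell (1,s): −0.08·log₂0.08 = 0.2915
  cell (1,t): −0.23·log₂0.23 = 0.4877
Sum = 2.267 bits.

2.267 bits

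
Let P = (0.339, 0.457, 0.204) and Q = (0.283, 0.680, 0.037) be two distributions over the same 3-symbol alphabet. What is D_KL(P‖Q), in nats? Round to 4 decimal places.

0.2279 nats

D(P‖Q) = Σ p·ln(p/q).
  0.339·ln(0.339/0.283) = 0.06121
  0.457·ln(0.457/0.680) = -0.18162
  0.204·ln(0.204/0.037) = 0.34827
D(P‖Q) = 0.2279 nats.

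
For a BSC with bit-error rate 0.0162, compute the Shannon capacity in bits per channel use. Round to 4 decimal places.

0.8805 bits

Binary symmetric channel: C = 1 − h₂(ε) where h₂ is the binary entropy function.
h₂(0.0162) = −0.0162·log₂0.0162 − 0.9838·log₂0.9838 = 0.1195.
C = 1 − 0.1195 = 0.8805 bits per channel use.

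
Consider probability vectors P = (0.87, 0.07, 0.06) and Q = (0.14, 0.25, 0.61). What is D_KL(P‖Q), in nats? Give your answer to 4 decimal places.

1.3611 nats

D(P‖Q) = Σ p·ln(p/q).
  0.87·ln(0.87/0.14) = 1.58936
  0.07·ln(0.07/0.25) = -0.08911
  0.06·ln(0.06/0.61) = -0.13915
D(P‖Q) = 1.3611 nats.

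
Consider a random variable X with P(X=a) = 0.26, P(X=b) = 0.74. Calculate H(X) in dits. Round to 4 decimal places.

0.2489 dits

H(X) = −Σ p·log₁₀ p.
  −(0.26)·log₁₀(0.26) = 0.15211
  −(0.74)·log₁₀(0.74) = 0.09677
Sum: 0.15211 + 0.09677 = 0.2489 dits.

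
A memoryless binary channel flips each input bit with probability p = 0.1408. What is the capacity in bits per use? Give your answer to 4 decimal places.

0.4137 bits

Binary symmetric channel: C = 1 − h₂(ε) where h₂ is the binary entropy function.
h₂(0.1408) = −0.1408·log₂0.1408 − 0.8592·log₂0.8592 = 0.5863.
C = 1 − 0.5863 = 0.4137 bits per channel use.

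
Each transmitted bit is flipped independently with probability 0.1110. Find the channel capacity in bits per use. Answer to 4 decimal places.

0.4971 bits

Binary symmetric channel: C = 1 − h₂(ε) where h₂ is the binary entropy function.
h₂(0.1110) = −0.1110·log₂0.1110 − 0.8890·log₂0.8890 = 0.5029.
C = 1 − 0.5029 = 0.4971 bits per channel use.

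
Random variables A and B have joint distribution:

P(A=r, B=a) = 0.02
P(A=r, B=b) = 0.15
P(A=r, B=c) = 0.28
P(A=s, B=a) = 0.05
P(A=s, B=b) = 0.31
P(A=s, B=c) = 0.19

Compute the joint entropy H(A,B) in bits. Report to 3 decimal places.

H(A,B) = −Σ p(x,y)·log₂ p(x,y) over all 6 cells.
  cell (r,a): −0.02·log₂0.02 = 0.1129
  cell (r,b): −0.15·log₂0.15 = 0.4105
  cell (r,c): −0.28·log₂0.28 = 0.5142
  cell (s,a): −0.05·log₂0.05 = 0.2161
  cell (s,b): −0.31·log₂0.31 = 0.5238
  cell (s,c): −0.19·log₂0.19 = 0.4552
Sum = 2.233 bits.

2.233 bits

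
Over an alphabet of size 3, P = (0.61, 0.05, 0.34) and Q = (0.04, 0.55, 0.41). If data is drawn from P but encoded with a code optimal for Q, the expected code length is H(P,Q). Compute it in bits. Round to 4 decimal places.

H(P,Q) = −Σ p·log₂ q.
  −0.61·log₂(0.04) = 2.83275
  −0.05·log₂(0.55) = 0.04312
  −0.34·log₂(0.41) = 0.43734
H(P,Q) = 3.3132 bits.

3.3132 bits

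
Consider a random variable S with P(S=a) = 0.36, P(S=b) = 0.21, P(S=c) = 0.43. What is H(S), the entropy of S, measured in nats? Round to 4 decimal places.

H(S) = −Σ p·ln p.
  −(0.36)·ln(0.36) = 0.36779
  −(0.21)·ln(0.21) = 0.32774
  −(0.43)·ln(0.43) = 0.36291
Sum: 0.36779 + 0.32774 + 0.36291 = 1.0584 nats.

1.0584 nats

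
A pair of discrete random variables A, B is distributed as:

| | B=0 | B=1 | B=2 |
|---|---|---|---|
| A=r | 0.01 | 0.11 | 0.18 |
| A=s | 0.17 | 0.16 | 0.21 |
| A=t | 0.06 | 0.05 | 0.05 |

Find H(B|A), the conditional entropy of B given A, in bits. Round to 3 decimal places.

1.444 bits

Chain rule: H(B|A) = H(A,B) − H(A).
Marginals: p(A) = (0.3000, 0.5400, 0.1600), p(B) = (0.2400, 0.3200, 0.4400).
H(A,B) = 2.8682 bits; H(A) = 1.4241 bits.
H(B|A) = 2.8682 − 1.4241 = 1.444 bits.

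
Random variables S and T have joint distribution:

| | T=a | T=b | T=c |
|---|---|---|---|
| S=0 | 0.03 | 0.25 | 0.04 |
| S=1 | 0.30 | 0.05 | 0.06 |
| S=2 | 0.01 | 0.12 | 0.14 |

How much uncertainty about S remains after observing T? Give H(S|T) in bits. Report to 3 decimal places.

Chain rule: H(S|T) = H(S,T) − H(T).
Marginals: p(S) = (0.3200, 0.4100, 0.2700), p(T) = (0.3400, 0.4200, 0.2400).
H(S,T) = 2.6489 bits; H(T) = 1.5490 bits.
H(S|T) = 2.6489 − 1.5490 = 1.100 bits.

1.100 bits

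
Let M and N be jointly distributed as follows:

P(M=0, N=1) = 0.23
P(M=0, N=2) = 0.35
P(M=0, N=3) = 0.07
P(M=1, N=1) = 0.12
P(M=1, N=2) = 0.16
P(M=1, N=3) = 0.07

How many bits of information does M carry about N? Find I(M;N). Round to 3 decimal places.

Marginals: p(M) = (0.6500, 0.3500), p(N) = (0.3500, 0.5100, 0.1400).
I(M;N) = Σ p(x,y)·log₂[p(x,y)/(p(x)p(y))].
  (0,1): 0.23·log₂(1.0110) = 0.0036
  (0,2): 0.35·log₂(1.0558) = 0.0274
  (0,3): 0.07·log₂(0.7692) = -0.0265
  (1,1): 0.12·log₂(0.9796) = -0.0036
  (1,2): 0.16·log₂(0.8964) = -0.0253
  (1,3): 0.07·log₂(1.4286) = 0.0360
Sum = 0.012 bits.

0.012 bits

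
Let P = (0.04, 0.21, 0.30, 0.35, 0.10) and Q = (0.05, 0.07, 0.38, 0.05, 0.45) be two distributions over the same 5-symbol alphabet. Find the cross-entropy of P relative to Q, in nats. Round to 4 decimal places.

H(P,Q) = −Σ p·ln q.
  −0.04·ln(0.05) = 0.11983
  −0.21·ln(0.07) = 0.55844
  −0.30·ln(0.38) = 0.29028
  −0.35·ln(0.05) = 1.04851
  −0.10·ln(0.45) = 0.07985
H(P,Q) = 2.0969 nats.

2.0969 nats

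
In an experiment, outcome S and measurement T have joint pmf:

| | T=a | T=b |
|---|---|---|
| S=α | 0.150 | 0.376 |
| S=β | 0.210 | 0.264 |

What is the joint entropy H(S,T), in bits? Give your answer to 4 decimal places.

H(S,T) = −Σ p(x,y)·log₂ p(x,y) over all 4 cells.
  cell (α,a): −0.150·log₂0.150 = 0.41054
  cell (α,b): −0.376·log₂0.376 = 0.53061
  cell (β,a): −0.210·log₂0.210 = 0.47282
  cell (β,b): −0.264·log₂0.264 = 0.50725
Sum = 1.9212 bits.

1.9212 bits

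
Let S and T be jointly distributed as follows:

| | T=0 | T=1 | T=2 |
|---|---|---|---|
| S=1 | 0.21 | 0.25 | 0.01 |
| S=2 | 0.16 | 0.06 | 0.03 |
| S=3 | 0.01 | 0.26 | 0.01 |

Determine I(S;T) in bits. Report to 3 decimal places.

0.239 bits

Marginals: p(S) = (0.4700, 0.2500, 0.2800), p(T) = (0.3800, 0.5700, 0.0500).
I(S;T) = H(S) + H(T) − H(S,T).
H(S) = 1.5262, H(T) = 1.2088, H(S,T) = 2.4957.
I(S;T) = 1.5262 + 1.2088 − 2.4957 = 0.239 bits.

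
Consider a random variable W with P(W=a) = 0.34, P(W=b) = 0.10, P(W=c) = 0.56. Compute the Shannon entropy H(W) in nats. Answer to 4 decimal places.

0.9218 nats

H(W) = −Σ p·ln p.
  −(0.34)·ln(0.34) = 0.36680
  −(0.10)·ln(0.10) = 0.23026
  −(0.56)·ln(0.56) = 0.32470
Sum: 0.36680 + 0.23026 + 0.32470 = 0.9218 nats.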